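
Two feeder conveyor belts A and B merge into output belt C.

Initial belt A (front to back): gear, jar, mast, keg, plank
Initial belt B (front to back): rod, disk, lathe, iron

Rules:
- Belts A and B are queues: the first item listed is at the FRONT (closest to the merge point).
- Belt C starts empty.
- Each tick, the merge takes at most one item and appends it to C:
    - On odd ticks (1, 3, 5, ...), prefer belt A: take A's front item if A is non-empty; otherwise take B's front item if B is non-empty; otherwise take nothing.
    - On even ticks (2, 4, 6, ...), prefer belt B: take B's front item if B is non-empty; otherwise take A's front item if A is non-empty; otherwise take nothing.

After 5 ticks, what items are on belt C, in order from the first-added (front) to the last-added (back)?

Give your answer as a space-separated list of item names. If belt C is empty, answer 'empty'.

Tick 1: prefer A, take gear from A; A=[jar,mast,keg,plank] B=[rod,disk,lathe,iron] C=[gear]
Tick 2: prefer B, take rod from B; A=[jar,mast,keg,plank] B=[disk,lathe,iron] C=[gear,rod]
Tick 3: prefer A, take jar from A; A=[mast,keg,plank] B=[disk,lathe,iron] C=[gear,rod,jar]
Tick 4: prefer B, take disk from B; A=[mast,keg,plank] B=[lathe,iron] C=[gear,rod,jar,disk]
Tick 5: prefer A, take mast from A; A=[keg,plank] B=[lathe,iron] C=[gear,rod,jar,disk,mast]

Answer: gear rod jar disk mast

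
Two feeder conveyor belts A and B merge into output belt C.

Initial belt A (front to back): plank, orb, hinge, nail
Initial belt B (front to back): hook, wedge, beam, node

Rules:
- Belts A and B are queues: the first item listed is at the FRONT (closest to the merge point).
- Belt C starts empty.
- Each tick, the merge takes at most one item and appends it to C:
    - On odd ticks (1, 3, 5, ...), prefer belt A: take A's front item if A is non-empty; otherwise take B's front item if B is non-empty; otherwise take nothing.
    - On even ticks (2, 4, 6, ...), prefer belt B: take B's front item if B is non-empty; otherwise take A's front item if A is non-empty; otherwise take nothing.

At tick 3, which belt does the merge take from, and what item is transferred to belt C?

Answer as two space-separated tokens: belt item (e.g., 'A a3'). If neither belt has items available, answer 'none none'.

Tick 1: prefer A, take plank from A; A=[orb,hinge,nail] B=[hook,wedge,beam,node] C=[plank]
Tick 2: prefer B, take hook from B; A=[orb,hinge,nail] B=[wedge,beam,node] C=[plank,hook]
Tick 3: prefer A, take orb from A; A=[hinge,nail] B=[wedge,beam,node] C=[plank,hook,orb]

Answer: A orb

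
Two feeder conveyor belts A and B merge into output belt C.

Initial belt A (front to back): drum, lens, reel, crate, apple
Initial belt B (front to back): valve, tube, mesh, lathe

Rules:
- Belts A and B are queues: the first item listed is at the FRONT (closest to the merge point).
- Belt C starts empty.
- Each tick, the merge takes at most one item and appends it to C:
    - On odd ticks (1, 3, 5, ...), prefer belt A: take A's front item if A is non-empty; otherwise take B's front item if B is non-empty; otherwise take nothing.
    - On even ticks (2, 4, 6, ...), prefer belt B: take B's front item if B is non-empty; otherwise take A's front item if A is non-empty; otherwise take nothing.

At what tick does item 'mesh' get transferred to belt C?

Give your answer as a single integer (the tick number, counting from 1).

Tick 1: prefer A, take drum from A; A=[lens,reel,crate,apple] B=[valve,tube,mesh,lathe] C=[drum]
Tick 2: prefer B, take valve from B; A=[lens,reel,crate,apple] B=[tube,mesh,lathe] C=[drum,valve]
Tick 3: prefer A, take lens from A; A=[reel,crate,apple] B=[tube,mesh,lathe] C=[drum,valve,lens]
Tick 4: prefer B, take tube from B; A=[reel,crate,apple] B=[mesh,lathe] C=[drum,valve,lens,tube]
Tick 5: prefer A, take reel from A; A=[crate,apple] B=[mesh,lathe] C=[drum,valve,lens,tube,reel]
Tick 6: prefer B, take mesh from B; A=[crate,apple] B=[lathe] C=[drum,valve,lens,tube,reel,mesh]

Answer: 6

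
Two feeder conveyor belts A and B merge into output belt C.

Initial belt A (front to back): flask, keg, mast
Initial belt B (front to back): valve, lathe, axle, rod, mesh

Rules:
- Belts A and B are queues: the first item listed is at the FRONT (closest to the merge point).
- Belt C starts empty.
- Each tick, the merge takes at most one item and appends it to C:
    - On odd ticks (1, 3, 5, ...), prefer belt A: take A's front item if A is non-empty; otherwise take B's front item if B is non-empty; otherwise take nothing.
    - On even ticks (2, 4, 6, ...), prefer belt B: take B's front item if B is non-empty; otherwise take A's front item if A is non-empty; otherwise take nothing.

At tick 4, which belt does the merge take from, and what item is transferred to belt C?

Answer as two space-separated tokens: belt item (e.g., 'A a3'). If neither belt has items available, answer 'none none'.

Answer: B lathe

Derivation:
Tick 1: prefer A, take flask from A; A=[keg,mast] B=[valve,lathe,axle,rod,mesh] C=[flask]
Tick 2: prefer B, take valve from B; A=[keg,mast] B=[lathe,axle,rod,mesh] C=[flask,valve]
Tick 3: prefer A, take keg from A; A=[mast] B=[lathe,axle,rod,mesh] C=[flask,valve,keg]
Tick 4: prefer B, take lathe from B; A=[mast] B=[axle,rod,mesh] C=[flask,valve,keg,lathe]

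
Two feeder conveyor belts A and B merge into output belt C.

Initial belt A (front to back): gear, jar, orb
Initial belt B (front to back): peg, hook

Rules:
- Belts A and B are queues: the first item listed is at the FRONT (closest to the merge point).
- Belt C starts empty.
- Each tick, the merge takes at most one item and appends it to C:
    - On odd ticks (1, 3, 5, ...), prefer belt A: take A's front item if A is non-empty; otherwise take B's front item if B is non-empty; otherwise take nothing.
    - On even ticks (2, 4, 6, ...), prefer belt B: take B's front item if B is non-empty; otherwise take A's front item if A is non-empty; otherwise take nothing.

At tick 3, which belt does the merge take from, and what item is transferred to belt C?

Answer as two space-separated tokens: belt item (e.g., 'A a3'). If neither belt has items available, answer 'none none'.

Tick 1: prefer A, take gear from A; A=[jar,orb] B=[peg,hook] C=[gear]
Tick 2: prefer B, take peg from B; A=[jar,orb] B=[hook] C=[gear,peg]
Tick 3: prefer A, take jar from A; A=[orb] B=[hook] C=[gear,peg,jar]

Answer: A jar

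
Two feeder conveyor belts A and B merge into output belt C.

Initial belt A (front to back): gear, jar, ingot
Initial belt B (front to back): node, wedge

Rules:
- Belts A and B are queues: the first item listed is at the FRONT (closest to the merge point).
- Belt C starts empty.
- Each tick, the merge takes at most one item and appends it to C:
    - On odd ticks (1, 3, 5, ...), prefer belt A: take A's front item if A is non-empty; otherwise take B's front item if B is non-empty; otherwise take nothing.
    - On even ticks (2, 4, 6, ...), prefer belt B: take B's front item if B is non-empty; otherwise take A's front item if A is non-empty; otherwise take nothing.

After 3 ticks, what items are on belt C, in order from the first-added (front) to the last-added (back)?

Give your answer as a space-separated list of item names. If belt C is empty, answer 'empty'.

Answer: gear node jar

Derivation:
Tick 1: prefer A, take gear from A; A=[jar,ingot] B=[node,wedge] C=[gear]
Tick 2: prefer B, take node from B; A=[jar,ingot] B=[wedge] C=[gear,node]
Tick 3: prefer A, take jar from A; A=[ingot] B=[wedge] C=[gear,node,jar]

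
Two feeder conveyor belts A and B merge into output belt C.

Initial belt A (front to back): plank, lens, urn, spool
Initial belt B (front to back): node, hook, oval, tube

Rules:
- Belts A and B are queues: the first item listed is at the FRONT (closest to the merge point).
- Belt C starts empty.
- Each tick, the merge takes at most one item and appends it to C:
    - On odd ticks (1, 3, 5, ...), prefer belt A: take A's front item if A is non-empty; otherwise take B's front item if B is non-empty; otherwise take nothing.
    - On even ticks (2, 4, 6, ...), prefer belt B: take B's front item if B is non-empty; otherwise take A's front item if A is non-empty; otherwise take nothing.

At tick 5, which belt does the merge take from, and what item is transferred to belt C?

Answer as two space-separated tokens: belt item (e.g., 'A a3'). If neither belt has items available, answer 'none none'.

Answer: A urn

Derivation:
Tick 1: prefer A, take plank from A; A=[lens,urn,spool] B=[node,hook,oval,tube] C=[plank]
Tick 2: prefer B, take node from B; A=[lens,urn,spool] B=[hook,oval,tube] C=[plank,node]
Tick 3: prefer A, take lens from A; A=[urn,spool] B=[hook,oval,tube] C=[plank,node,lens]
Tick 4: prefer B, take hook from B; A=[urn,spool] B=[oval,tube] C=[plank,node,lens,hook]
Tick 5: prefer A, take urn from A; A=[spool] B=[oval,tube] C=[plank,node,lens,hook,urn]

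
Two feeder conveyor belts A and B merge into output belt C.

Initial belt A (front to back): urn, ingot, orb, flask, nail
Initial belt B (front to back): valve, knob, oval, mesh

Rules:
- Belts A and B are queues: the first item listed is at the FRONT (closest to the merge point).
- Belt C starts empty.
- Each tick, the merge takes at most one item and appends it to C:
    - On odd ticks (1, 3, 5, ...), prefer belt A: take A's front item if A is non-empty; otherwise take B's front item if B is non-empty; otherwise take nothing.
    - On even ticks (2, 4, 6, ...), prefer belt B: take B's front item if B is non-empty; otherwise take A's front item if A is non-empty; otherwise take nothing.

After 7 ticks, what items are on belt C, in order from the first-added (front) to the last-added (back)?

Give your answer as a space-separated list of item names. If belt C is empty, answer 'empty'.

Answer: urn valve ingot knob orb oval flask

Derivation:
Tick 1: prefer A, take urn from A; A=[ingot,orb,flask,nail] B=[valve,knob,oval,mesh] C=[urn]
Tick 2: prefer B, take valve from B; A=[ingot,orb,flask,nail] B=[knob,oval,mesh] C=[urn,valve]
Tick 3: prefer A, take ingot from A; A=[orb,flask,nail] B=[knob,oval,mesh] C=[urn,valve,ingot]
Tick 4: prefer B, take knob from B; A=[orb,flask,nail] B=[oval,mesh] C=[urn,valve,ingot,knob]
Tick 5: prefer A, take orb from A; A=[flask,nail] B=[oval,mesh] C=[urn,valve,ingot,knob,orb]
Tick 6: prefer B, take oval from B; A=[flask,nail] B=[mesh] C=[urn,valve,ingot,knob,orb,oval]
Tick 7: prefer A, take flask from A; A=[nail] B=[mesh] C=[urn,valve,ingot,knob,orb,oval,flask]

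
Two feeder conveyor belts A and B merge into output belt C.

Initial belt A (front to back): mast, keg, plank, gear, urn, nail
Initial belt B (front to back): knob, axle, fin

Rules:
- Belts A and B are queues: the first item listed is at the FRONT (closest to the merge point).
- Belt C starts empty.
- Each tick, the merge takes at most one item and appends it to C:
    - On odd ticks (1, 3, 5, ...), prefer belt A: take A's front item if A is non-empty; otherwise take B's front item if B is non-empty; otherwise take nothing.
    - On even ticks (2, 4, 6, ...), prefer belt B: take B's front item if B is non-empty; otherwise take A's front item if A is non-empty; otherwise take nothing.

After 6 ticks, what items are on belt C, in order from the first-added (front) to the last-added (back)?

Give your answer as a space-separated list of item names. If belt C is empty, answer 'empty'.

Tick 1: prefer A, take mast from A; A=[keg,plank,gear,urn,nail] B=[knob,axle,fin] C=[mast]
Tick 2: prefer B, take knob from B; A=[keg,plank,gear,urn,nail] B=[axle,fin] C=[mast,knob]
Tick 3: prefer A, take keg from A; A=[plank,gear,urn,nail] B=[axle,fin] C=[mast,knob,keg]
Tick 4: prefer B, take axle from B; A=[plank,gear,urn,nail] B=[fin] C=[mast,knob,keg,axle]
Tick 5: prefer A, take plank from A; A=[gear,urn,nail] B=[fin] C=[mast,knob,keg,axle,plank]
Tick 6: prefer B, take fin from B; A=[gear,urn,nail] B=[-] C=[mast,knob,keg,axle,plank,fin]

Answer: mast knob keg axle plank fin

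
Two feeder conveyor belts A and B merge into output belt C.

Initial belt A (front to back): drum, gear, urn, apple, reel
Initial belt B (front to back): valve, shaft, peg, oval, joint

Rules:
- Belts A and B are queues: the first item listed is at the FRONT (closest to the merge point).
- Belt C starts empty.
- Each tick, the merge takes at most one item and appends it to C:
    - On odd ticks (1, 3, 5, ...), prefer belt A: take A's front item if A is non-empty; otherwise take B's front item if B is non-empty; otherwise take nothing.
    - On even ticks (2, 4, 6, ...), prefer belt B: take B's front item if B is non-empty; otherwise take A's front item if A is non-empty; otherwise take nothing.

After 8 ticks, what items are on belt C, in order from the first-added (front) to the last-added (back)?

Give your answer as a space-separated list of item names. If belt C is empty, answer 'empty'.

Answer: drum valve gear shaft urn peg apple oval

Derivation:
Tick 1: prefer A, take drum from A; A=[gear,urn,apple,reel] B=[valve,shaft,peg,oval,joint] C=[drum]
Tick 2: prefer B, take valve from B; A=[gear,urn,apple,reel] B=[shaft,peg,oval,joint] C=[drum,valve]
Tick 3: prefer A, take gear from A; A=[urn,apple,reel] B=[shaft,peg,oval,joint] C=[drum,valve,gear]
Tick 4: prefer B, take shaft from B; A=[urn,apple,reel] B=[peg,oval,joint] C=[drum,valve,gear,shaft]
Tick 5: prefer A, take urn from A; A=[apple,reel] B=[peg,oval,joint] C=[drum,valve,gear,shaft,urn]
Tick 6: prefer B, take peg from B; A=[apple,reel] B=[oval,joint] C=[drum,valve,gear,shaft,urn,peg]
Tick 7: prefer A, take apple from A; A=[reel] B=[oval,joint] C=[drum,valve,gear,shaft,urn,peg,apple]
Tick 8: prefer B, take oval from B; A=[reel] B=[joint] C=[drum,valve,gear,shaft,urn,peg,apple,oval]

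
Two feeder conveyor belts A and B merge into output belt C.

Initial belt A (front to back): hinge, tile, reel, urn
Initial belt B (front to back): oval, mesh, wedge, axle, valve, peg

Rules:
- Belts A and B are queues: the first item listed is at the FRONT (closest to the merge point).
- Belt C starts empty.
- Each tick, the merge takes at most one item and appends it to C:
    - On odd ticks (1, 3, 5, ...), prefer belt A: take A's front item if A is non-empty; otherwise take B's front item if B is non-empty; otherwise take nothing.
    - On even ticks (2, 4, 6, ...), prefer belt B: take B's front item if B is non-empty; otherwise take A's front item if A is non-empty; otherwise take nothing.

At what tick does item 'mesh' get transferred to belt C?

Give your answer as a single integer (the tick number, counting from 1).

Answer: 4

Derivation:
Tick 1: prefer A, take hinge from A; A=[tile,reel,urn] B=[oval,mesh,wedge,axle,valve,peg] C=[hinge]
Tick 2: prefer B, take oval from B; A=[tile,reel,urn] B=[mesh,wedge,axle,valve,peg] C=[hinge,oval]
Tick 3: prefer A, take tile from A; A=[reel,urn] B=[mesh,wedge,axle,valve,peg] C=[hinge,oval,tile]
Tick 4: prefer B, take mesh from B; A=[reel,urn] B=[wedge,axle,valve,peg] C=[hinge,oval,tile,mesh]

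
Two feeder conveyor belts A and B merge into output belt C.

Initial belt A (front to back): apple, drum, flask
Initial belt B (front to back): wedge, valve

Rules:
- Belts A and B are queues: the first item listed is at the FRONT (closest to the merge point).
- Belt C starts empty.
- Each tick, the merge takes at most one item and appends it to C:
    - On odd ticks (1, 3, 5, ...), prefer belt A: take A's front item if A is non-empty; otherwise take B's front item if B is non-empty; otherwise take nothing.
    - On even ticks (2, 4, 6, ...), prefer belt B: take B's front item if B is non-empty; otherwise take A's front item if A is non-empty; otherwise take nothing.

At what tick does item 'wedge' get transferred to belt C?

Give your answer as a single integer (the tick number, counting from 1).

Tick 1: prefer A, take apple from A; A=[drum,flask] B=[wedge,valve] C=[apple]
Tick 2: prefer B, take wedge from B; A=[drum,flask] B=[valve] C=[apple,wedge]

Answer: 2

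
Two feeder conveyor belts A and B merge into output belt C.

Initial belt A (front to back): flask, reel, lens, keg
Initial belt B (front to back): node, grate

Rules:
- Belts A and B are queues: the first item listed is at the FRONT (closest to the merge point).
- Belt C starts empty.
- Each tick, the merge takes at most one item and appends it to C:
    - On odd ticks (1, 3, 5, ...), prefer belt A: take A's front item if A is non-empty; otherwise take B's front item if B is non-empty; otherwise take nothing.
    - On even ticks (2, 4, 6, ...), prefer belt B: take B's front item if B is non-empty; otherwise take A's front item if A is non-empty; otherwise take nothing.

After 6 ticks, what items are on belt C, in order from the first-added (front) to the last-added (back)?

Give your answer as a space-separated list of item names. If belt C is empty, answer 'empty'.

Tick 1: prefer A, take flask from A; A=[reel,lens,keg] B=[node,grate] C=[flask]
Tick 2: prefer B, take node from B; A=[reel,lens,keg] B=[grate] C=[flask,node]
Tick 3: prefer A, take reel from A; A=[lens,keg] B=[grate] C=[flask,node,reel]
Tick 4: prefer B, take grate from B; A=[lens,keg] B=[-] C=[flask,node,reel,grate]
Tick 5: prefer A, take lens from A; A=[keg] B=[-] C=[flask,node,reel,grate,lens]
Tick 6: prefer B, take keg from A; A=[-] B=[-] C=[flask,node,reel,grate,lens,keg]

Answer: flask node reel grate lens keg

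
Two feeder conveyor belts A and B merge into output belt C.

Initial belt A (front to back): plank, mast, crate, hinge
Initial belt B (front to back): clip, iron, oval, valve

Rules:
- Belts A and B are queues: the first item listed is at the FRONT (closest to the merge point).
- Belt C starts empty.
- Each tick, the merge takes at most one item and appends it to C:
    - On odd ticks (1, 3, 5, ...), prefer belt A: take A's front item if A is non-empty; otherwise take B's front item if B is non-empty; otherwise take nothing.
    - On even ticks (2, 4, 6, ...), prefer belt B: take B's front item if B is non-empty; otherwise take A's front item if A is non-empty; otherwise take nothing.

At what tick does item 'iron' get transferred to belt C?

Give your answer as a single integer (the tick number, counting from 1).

Tick 1: prefer A, take plank from A; A=[mast,crate,hinge] B=[clip,iron,oval,valve] C=[plank]
Tick 2: prefer B, take clip from B; A=[mast,crate,hinge] B=[iron,oval,valve] C=[plank,clip]
Tick 3: prefer A, take mast from A; A=[crate,hinge] B=[iron,oval,valve] C=[plank,clip,mast]
Tick 4: prefer B, take iron from B; A=[crate,hinge] B=[oval,valve] C=[plank,clip,mast,iron]

Answer: 4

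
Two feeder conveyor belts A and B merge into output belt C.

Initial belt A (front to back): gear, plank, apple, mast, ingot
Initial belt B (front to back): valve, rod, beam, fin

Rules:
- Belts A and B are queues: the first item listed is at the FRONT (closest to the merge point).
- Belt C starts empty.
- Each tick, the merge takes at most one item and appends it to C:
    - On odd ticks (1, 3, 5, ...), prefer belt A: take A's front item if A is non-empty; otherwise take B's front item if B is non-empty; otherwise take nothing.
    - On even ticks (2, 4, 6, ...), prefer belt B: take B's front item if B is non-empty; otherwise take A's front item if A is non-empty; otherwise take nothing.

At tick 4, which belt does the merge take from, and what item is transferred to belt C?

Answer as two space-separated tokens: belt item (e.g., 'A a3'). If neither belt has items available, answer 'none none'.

Answer: B rod

Derivation:
Tick 1: prefer A, take gear from A; A=[plank,apple,mast,ingot] B=[valve,rod,beam,fin] C=[gear]
Tick 2: prefer B, take valve from B; A=[plank,apple,mast,ingot] B=[rod,beam,fin] C=[gear,valve]
Tick 3: prefer A, take plank from A; A=[apple,mast,ingot] B=[rod,beam,fin] C=[gear,valve,plank]
Tick 4: prefer B, take rod from B; A=[apple,mast,ingot] B=[beam,fin] C=[gear,valve,plank,rod]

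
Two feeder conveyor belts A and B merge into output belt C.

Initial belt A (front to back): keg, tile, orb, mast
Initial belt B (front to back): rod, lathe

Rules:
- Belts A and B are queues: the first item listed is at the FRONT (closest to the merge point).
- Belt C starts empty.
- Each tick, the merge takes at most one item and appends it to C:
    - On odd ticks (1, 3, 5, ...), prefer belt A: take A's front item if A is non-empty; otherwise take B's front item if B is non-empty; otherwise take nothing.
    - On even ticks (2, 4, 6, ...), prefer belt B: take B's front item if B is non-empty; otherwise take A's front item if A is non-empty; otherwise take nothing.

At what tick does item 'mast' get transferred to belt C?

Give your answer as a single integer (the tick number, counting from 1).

Answer: 6

Derivation:
Tick 1: prefer A, take keg from A; A=[tile,orb,mast] B=[rod,lathe] C=[keg]
Tick 2: prefer B, take rod from B; A=[tile,orb,mast] B=[lathe] C=[keg,rod]
Tick 3: prefer A, take tile from A; A=[orb,mast] B=[lathe] C=[keg,rod,tile]
Tick 4: prefer B, take lathe from B; A=[orb,mast] B=[-] C=[keg,rod,tile,lathe]
Tick 5: prefer A, take orb from A; A=[mast] B=[-] C=[keg,rod,tile,lathe,orb]
Tick 6: prefer B, take mast from A; A=[-] B=[-] C=[keg,rod,tile,lathe,orb,mast]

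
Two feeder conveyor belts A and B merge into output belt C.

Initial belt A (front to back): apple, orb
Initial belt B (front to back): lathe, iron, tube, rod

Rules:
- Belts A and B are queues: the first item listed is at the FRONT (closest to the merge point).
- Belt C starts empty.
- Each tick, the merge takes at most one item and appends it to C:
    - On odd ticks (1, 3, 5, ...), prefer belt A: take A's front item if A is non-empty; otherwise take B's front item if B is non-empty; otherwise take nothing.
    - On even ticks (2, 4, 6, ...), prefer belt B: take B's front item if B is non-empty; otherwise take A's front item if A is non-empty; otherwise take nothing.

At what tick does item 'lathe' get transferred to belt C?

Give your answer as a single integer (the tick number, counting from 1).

Tick 1: prefer A, take apple from A; A=[orb] B=[lathe,iron,tube,rod] C=[apple]
Tick 2: prefer B, take lathe from B; A=[orb] B=[iron,tube,rod] C=[apple,lathe]

Answer: 2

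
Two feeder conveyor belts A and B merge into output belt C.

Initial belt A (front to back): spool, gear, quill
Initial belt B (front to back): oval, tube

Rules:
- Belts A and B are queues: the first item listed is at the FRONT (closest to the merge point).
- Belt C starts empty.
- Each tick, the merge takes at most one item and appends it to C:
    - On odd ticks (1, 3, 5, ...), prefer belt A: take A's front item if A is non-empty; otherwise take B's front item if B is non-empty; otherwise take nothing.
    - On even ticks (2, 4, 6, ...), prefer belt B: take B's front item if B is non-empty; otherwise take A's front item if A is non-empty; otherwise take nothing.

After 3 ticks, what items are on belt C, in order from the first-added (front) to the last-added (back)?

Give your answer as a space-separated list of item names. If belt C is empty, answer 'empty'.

Answer: spool oval gear

Derivation:
Tick 1: prefer A, take spool from A; A=[gear,quill] B=[oval,tube] C=[spool]
Tick 2: prefer B, take oval from B; A=[gear,quill] B=[tube] C=[spool,oval]
Tick 3: prefer A, take gear from A; A=[quill] B=[tube] C=[spool,oval,gear]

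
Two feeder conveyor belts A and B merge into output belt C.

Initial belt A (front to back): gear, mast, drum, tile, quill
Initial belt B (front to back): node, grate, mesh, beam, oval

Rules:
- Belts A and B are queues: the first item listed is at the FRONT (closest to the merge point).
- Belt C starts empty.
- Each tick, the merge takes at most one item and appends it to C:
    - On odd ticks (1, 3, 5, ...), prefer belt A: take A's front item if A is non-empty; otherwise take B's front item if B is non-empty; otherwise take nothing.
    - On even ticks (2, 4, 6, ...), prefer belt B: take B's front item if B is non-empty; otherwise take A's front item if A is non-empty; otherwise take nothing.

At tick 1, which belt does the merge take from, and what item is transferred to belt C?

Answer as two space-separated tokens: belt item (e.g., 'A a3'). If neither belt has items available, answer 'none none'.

Tick 1: prefer A, take gear from A; A=[mast,drum,tile,quill] B=[node,grate,mesh,beam,oval] C=[gear]

Answer: A gear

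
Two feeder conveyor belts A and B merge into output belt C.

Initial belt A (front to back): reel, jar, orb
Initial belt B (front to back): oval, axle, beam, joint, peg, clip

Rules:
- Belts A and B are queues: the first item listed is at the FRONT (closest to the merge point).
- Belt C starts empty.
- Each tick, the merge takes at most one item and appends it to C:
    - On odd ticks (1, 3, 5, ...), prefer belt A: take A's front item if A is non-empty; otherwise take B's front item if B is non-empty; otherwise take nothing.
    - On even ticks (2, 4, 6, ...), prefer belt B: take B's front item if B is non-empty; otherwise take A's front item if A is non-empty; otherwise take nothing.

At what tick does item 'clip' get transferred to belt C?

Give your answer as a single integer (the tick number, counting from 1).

Answer: 9

Derivation:
Tick 1: prefer A, take reel from A; A=[jar,orb] B=[oval,axle,beam,joint,peg,clip] C=[reel]
Tick 2: prefer B, take oval from B; A=[jar,orb] B=[axle,beam,joint,peg,clip] C=[reel,oval]
Tick 3: prefer A, take jar from A; A=[orb] B=[axle,beam,joint,peg,clip] C=[reel,oval,jar]
Tick 4: prefer B, take axle from B; A=[orb] B=[beam,joint,peg,clip] C=[reel,oval,jar,axle]
Tick 5: prefer A, take orb from A; A=[-] B=[beam,joint,peg,clip] C=[reel,oval,jar,axle,orb]
Tick 6: prefer B, take beam from B; A=[-] B=[joint,peg,clip] C=[reel,oval,jar,axle,orb,beam]
Tick 7: prefer A, take joint from B; A=[-] B=[peg,clip] C=[reel,oval,jar,axle,orb,beam,joint]
Tick 8: prefer B, take peg from B; A=[-] B=[clip] C=[reel,oval,jar,axle,orb,beam,joint,peg]
Tick 9: prefer A, take clip from B; A=[-] B=[-] C=[reel,oval,jar,axle,orb,beam,joint,peg,clip]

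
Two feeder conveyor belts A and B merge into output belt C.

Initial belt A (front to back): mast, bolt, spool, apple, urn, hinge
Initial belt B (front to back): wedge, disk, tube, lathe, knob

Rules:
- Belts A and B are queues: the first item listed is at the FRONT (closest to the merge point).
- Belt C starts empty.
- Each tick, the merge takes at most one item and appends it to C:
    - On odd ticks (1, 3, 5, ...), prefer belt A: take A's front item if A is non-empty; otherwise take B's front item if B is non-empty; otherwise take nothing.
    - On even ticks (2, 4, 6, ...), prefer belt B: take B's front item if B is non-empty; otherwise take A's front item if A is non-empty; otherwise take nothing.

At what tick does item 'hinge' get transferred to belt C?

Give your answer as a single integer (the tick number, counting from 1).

Tick 1: prefer A, take mast from A; A=[bolt,spool,apple,urn,hinge] B=[wedge,disk,tube,lathe,knob] C=[mast]
Tick 2: prefer B, take wedge from B; A=[bolt,spool,apple,urn,hinge] B=[disk,tube,lathe,knob] C=[mast,wedge]
Tick 3: prefer A, take bolt from A; A=[spool,apple,urn,hinge] B=[disk,tube,lathe,knob] C=[mast,wedge,bolt]
Tick 4: prefer B, take disk from B; A=[spool,apple,urn,hinge] B=[tube,lathe,knob] C=[mast,wedge,bolt,disk]
Tick 5: prefer A, take spool from A; A=[apple,urn,hinge] B=[tube,lathe,knob] C=[mast,wedge,bolt,disk,spool]
Tick 6: prefer B, take tube from B; A=[apple,urn,hinge] B=[lathe,knob] C=[mast,wedge,bolt,disk,spool,tube]
Tick 7: prefer A, take apple from A; A=[urn,hinge] B=[lathe,knob] C=[mast,wedge,bolt,disk,spool,tube,apple]
Tick 8: prefer B, take lathe from B; A=[urn,hinge] B=[knob] C=[mast,wedge,bolt,disk,spool,tube,apple,lathe]
Tick 9: prefer A, take urn from A; A=[hinge] B=[knob] C=[mast,wedge,bolt,disk,spool,tube,apple,lathe,urn]
Tick 10: prefer B, take knob from B; A=[hinge] B=[-] C=[mast,wedge,bolt,disk,spool,tube,apple,lathe,urn,knob]
Tick 11: prefer A, take hinge from A; A=[-] B=[-] C=[mast,wedge,bolt,disk,spool,tube,apple,lathe,urn,knob,hinge]

Answer: 11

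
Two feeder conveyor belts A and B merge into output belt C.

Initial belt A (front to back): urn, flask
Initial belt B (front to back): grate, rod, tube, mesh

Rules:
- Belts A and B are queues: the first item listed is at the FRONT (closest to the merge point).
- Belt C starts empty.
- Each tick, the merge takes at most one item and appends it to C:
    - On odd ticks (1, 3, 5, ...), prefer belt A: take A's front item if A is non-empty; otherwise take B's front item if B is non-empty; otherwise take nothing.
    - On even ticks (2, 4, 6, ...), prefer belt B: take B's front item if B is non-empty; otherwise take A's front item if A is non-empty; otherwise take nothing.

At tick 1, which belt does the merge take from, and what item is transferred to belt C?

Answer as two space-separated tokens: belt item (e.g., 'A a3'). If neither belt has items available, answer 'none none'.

Answer: A urn

Derivation:
Tick 1: prefer A, take urn from A; A=[flask] B=[grate,rod,tube,mesh] C=[urn]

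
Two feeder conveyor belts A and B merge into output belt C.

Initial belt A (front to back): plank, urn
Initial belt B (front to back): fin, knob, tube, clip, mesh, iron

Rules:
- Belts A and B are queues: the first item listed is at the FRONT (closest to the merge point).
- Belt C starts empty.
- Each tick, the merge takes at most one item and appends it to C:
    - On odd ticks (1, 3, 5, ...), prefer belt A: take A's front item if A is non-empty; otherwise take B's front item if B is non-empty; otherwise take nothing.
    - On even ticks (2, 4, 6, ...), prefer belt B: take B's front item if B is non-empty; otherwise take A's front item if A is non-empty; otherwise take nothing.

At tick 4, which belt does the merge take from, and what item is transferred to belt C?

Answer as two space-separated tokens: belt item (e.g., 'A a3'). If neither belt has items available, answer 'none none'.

Tick 1: prefer A, take plank from A; A=[urn] B=[fin,knob,tube,clip,mesh,iron] C=[plank]
Tick 2: prefer B, take fin from B; A=[urn] B=[knob,tube,clip,mesh,iron] C=[plank,fin]
Tick 3: prefer A, take urn from A; A=[-] B=[knob,tube,clip,mesh,iron] C=[plank,fin,urn]
Tick 4: prefer B, take knob from B; A=[-] B=[tube,clip,mesh,iron] C=[plank,fin,urn,knob]

Answer: B knob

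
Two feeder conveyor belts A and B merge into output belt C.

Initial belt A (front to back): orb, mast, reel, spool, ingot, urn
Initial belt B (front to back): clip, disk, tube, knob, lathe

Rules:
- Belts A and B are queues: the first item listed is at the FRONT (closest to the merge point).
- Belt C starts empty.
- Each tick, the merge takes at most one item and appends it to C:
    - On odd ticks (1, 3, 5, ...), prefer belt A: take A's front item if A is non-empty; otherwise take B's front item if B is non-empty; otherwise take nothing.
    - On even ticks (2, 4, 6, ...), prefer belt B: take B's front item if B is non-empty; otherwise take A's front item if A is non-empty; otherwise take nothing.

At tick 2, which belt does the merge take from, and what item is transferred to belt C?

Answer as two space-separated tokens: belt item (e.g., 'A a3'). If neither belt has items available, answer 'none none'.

Answer: B clip

Derivation:
Tick 1: prefer A, take orb from A; A=[mast,reel,spool,ingot,urn] B=[clip,disk,tube,knob,lathe] C=[orb]
Tick 2: prefer B, take clip from B; A=[mast,reel,spool,ingot,urn] B=[disk,tube,knob,lathe] C=[orb,clip]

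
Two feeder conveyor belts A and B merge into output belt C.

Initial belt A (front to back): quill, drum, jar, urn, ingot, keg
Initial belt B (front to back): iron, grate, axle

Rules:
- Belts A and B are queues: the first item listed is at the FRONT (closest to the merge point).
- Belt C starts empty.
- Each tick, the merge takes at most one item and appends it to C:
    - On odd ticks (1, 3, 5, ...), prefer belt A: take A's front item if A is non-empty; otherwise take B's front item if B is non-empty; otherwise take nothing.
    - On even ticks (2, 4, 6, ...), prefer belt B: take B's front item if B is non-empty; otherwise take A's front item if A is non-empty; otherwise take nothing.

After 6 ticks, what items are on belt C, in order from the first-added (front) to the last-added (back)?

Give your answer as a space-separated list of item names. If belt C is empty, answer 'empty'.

Tick 1: prefer A, take quill from A; A=[drum,jar,urn,ingot,keg] B=[iron,grate,axle] C=[quill]
Tick 2: prefer B, take iron from B; A=[drum,jar,urn,ingot,keg] B=[grate,axle] C=[quill,iron]
Tick 3: prefer A, take drum from A; A=[jar,urn,ingot,keg] B=[grate,axle] C=[quill,iron,drum]
Tick 4: prefer B, take grate from B; A=[jar,urn,ingot,keg] B=[axle] C=[quill,iron,drum,grate]
Tick 5: prefer A, take jar from A; A=[urn,ingot,keg] B=[axle] C=[quill,iron,drum,grate,jar]
Tick 6: prefer B, take axle from B; A=[urn,ingot,keg] B=[-] C=[quill,iron,drum,grate,jar,axle]

Answer: quill iron drum grate jar axle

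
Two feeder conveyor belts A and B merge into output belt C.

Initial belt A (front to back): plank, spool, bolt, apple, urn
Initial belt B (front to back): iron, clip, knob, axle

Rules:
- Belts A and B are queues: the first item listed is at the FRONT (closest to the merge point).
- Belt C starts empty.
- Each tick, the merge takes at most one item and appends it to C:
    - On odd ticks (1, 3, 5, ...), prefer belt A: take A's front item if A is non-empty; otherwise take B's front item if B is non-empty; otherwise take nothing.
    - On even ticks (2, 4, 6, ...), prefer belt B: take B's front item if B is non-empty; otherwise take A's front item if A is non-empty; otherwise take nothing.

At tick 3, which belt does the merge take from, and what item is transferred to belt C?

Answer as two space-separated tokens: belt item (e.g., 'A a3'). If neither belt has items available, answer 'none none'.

Tick 1: prefer A, take plank from A; A=[spool,bolt,apple,urn] B=[iron,clip,knob,axle] C=[plank]
Tick 2: prefer B, take iron from B; A=[spool,bolt,apple,urn] B=[clip,knob,axle] C=[plank,iron]
Tick 3: prefer A, take spool from A; A=[bolt,apple,urn] B=[clip,knob,axle] C=[plank,iron,spool]

Answer: A spool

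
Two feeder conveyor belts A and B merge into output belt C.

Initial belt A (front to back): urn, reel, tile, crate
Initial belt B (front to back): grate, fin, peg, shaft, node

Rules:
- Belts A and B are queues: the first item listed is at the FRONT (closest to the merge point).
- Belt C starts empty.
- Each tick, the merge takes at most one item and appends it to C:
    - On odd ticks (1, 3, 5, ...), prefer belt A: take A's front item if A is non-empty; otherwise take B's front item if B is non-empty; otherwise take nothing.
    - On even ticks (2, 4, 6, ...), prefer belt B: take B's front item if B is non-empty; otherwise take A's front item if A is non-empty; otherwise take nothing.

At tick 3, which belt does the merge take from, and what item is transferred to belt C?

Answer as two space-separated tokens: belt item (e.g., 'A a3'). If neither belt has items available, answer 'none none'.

Answer: A reel

Derivation:
Tick 1: prefer A, take urn from A; A=[reel,tile,crate] B=[grate,fin,peg,shaft,node] C=[urn]
Tick 2: prefer B, take grate from B; A=[reel,tile,crate] B=[fin,peg,shaft,node] C=[urn,grate]
Tick 3: prefer A, take reel from A; A=[tile,crate] B=[fin,peg,shaft,node] C=[urn,grate,reel]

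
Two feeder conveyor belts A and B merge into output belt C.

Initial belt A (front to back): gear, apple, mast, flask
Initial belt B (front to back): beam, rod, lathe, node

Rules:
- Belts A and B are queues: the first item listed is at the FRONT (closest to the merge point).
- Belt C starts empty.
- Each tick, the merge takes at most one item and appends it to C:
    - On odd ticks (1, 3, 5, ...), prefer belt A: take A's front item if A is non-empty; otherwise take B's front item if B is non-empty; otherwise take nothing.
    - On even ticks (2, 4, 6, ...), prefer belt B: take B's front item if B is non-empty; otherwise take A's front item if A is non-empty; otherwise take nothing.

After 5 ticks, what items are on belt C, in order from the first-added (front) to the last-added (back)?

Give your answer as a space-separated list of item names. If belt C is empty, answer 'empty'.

Tick 1: prefer A, take gear from A; A=[apple,mast,flask] B=[beam,rod,lathe,node] C=[gear]
Tick 2: prefer B, take beam from B; A=[apple,mast,flask] B=[rod,lathe,node] C=[gear,beam]
Tick 3: prefer A, take apple from A; A=[mast,flask] B=[rod,lathe,node] C=[gear,beam,apple]
Tick 4: prefer B, take rod from B; A=[mast,flask] B=[lathe,node] C=[gear,beam,apple,rod]
Tick 5: prefer A, take mast from A; A=[flask] B=[lathe,node] C=[gear,beam,apple,rod,mast]

Answer: gear beam apple rod mast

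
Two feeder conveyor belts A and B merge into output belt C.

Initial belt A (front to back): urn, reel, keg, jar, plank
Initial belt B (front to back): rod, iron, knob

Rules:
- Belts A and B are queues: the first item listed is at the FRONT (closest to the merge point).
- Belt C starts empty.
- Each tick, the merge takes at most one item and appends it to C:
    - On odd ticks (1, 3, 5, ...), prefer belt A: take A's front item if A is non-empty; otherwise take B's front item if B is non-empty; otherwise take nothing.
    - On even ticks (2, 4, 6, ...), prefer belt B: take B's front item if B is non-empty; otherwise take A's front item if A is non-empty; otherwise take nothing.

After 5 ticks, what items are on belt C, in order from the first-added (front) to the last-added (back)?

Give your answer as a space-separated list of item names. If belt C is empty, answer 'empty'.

Answer: urn rod reel iron keg

Derivation:
Tick 1: prefer A, take urn from A; A=[reel,keg,jar,plank] B=[rod,iron,knob] C=[urn]
Tick 2: prefer B, take rod from B; A=[reel,keg,jar,plank] B=[iron,knob] C=[urn,rod]
Tick 3: prefer A, take reel from A; A=[keg,jar,plank] B=[iron,knob] C=[urn,rod,reel]
Tick 4: prefer B, take iron from B; A=[keg,jar,plank] B=[knob] C=[urn,rod,reel,iron]
Tick 5: prefer A, take keg from A; A=[jar,plank] B=[knob] C=[urn,rod,reel,iron,keg]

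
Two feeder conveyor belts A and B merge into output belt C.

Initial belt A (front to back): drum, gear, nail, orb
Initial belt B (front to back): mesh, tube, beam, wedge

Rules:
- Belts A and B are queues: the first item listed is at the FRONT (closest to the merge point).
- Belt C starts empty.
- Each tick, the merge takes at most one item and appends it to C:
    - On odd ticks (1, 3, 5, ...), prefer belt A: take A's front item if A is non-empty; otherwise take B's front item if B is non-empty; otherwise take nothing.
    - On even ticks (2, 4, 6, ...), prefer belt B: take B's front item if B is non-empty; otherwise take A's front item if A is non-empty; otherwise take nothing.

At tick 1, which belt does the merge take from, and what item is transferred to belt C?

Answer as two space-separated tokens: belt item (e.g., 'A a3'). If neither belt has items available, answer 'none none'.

Answer: A drum

Derivation:
Tick 1: prefer A, take drum from A; A=[gear,nail,orb] B=[mesh,tube,beam,wedge] C=[drum]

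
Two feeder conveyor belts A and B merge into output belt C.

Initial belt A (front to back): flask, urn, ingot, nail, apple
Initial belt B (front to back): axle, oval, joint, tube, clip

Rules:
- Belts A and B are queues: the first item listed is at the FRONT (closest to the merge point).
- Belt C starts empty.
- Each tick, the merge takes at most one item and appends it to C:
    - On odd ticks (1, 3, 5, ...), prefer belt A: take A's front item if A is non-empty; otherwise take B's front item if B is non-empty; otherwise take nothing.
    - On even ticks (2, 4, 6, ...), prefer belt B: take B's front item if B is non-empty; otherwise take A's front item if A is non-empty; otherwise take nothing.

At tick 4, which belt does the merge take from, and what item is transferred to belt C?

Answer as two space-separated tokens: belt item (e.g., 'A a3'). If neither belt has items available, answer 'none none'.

Tick 1: prefer A, take flask from A; A=[urn,ingot,nail,apple] B=[axle,oval,joint,tube,clip] C=[flask]
Tick 2: prefer B, take axle from B; A=[urn,ingot,nail,apple] B=[oval,joint,tube,clip] C=[flask,axle]
Tick 3: prefer A, take urn from A; A=[ingot,nail,apple] B=[oval,joint,tube,clip] C=[flask,axle,urn]
Tick 4: prefer B, take oval from B; A=[ingot,nail,apple] B=[joint,tube,clip] C=[flask,axle,urn,oval]

Answer: B oval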